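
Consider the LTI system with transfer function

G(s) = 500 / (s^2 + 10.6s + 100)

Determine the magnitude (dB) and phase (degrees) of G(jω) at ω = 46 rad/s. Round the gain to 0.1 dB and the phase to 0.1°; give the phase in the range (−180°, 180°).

-12.4 dB, -166.4°

At s = jω = j46:
quadratic: (j46)² + 10.6·j46 + 100 = -2016 + j487.6 → |·| ≈ 2074.1, ∠ ≈ 166.40°
|G| = 500 / 2074.1 ≈ 0.24107
Gain = 20 log₁₀(0.24107) ≈ -12.36 dB
∠G = 0.00° − 166.40° = -166.40°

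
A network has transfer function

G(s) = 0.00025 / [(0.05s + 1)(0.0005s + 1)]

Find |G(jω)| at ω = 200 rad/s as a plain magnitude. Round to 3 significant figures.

At ω = 200 rad/s:
pole (1 + j200·0.05) = 1 + j10 → |·| ≈ 10.05, ∠ ≈ 84.29°
pole (1 + j200·0.0005) = 1 + j0.1 → |·| ≈ 1.005, ∠ ≈ 5.71°
|G| = 0.00025 · 1 / (10.05 · 1.005) ≈ 2.4752e-05

2.48e-05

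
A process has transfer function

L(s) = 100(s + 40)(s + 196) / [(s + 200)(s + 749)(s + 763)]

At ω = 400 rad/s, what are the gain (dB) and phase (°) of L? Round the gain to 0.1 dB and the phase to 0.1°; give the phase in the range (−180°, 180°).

At s = jω = j400:
zero (s+40): 40 + j400 → |·| = √(40²+400²) = √161600 ≈ 402, ∠ = arctan(400/40) ≈ 84.29°
zero (s+196): 196 + j400 → |·| = √(196²+400²) = √198416 ≈ 445.44, ∠ = arctan(400/196) ≈ 63.90°
pole (s+200): 200 + j400 → |·| = √(200²+400²) = √200000 ≈ 447.21, ∠ = arctan(400/200) ≈ 63.43°
pole (s+749): 749 + j400 → |·| = √(749²+400²) = √721001 ≈ 849.12, ∠ = arctan(400/749) ≈ 28.10°
pole (s+763): 763 + j400 → |·| = √(763²+400²) = √742169 ≈ 861.49, ∠ = arctan(400/763) ≈ 27.67°
|L| = 100 · 1.7907e+05 / 3.2714e+08 ≈ 0.054738
Gain = 20 log₁₀(0.054738) ≈ -25.23 dB
∠L = 148.19° − 119.20° = 28.99°

-25.2 dB, 29.0°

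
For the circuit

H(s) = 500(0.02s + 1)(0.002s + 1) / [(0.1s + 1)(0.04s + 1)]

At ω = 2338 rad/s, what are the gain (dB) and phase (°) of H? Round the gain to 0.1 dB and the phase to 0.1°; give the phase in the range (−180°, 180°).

At ω = 2338 rad/s:
zero (1 + j2338·0.02) = 1 + j46.76 → |·| ≈ 46.771, ∠ ≈ 88.77°
zero (1 + j2338·0.002) = 1 + j4.676 → |·| ≈ 4.7817, ∠ ≈ 77.93°
pole (1 + j2338·0.1) = 1 + j233.8 → |·| ≈ 233.8, ∠ ≈ 89.75°
pole (1 + j2338·0.04) = 1 + j93.52 → |·| ≈ 93.525, ∠ ≈ 89.39°
|H| = 500 · 46.771 · 4.7817 / (233.8 · 93.525) ≈ 5.114
Gain = 20 log₁₀(5.114) ≈ 14.18 dB
∠H = (88.77° + 77.93°) − (89.75° + 89.39°) = -12.44°

14.2 dB, -12.4°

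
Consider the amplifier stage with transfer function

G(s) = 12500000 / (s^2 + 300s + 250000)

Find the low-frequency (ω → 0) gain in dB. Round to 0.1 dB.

G(0) = 12500000 / 250000 = 50
20 log₁₀(50) ≈ 33.98 dB

34.0 dB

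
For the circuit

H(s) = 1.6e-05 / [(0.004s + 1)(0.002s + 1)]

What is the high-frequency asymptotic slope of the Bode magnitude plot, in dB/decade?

Each pole contributes −20 dB/decade at high frequency; each zero contributes +20 dB/decade.
Net: 0 zero(s) − 2 pole(s) → -40 dB/decade.

-40 dB/decade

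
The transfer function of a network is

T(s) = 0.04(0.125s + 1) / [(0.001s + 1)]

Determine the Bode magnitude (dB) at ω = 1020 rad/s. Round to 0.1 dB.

11.1 dB

At ω = 1020 rad/s:
zero (1 + j1020·0.125) = 1 + j127.5 → |·| ≈ 127.5, ∠ ≈ 89.55°
pole (1 + j1020·0.001) = 1 + j1.02 → |·| ≈ 1.4284, ∠ ≈ 45.57°
|T| = 0.04 · 127.5 / (1.4284) ≈ 3.5704
Gain = 20 log₁₀(3.5704) ≈ 11.05 dB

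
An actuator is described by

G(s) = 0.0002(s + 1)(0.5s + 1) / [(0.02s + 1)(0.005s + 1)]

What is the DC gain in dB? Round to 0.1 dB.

G(0) = 0.0002 · 1 / 1 = 0.0002
20 log₁₀(0.0002) ≈ -73.98 dB

-74.0 dB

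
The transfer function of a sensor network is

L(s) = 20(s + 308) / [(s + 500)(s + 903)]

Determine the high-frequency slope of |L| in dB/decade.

-20 dB/decade

Each pole contributes −20 dB/decade at high frequency; each zero contributes +20 dB/decade.
Net: 1 zero(s) − 2 pole(s) → -20 dB/decade.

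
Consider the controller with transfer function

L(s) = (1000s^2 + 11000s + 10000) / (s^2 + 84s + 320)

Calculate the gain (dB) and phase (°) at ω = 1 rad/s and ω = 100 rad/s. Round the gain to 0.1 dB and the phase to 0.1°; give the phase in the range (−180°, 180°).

Substitute s = j1:
Numerator: 1000(j1)^2 + 11000(j1) + 10000 = 9000 + j11000
Denominator: (j1)^2 + 84(j1) + 320 = 319 + j84
|N| = √(9000² + 11000²) ≈ 14213, ∠N ≈ 50.71°
|D| = √(319² + 84²) ≈ 329.87, ∠D ≈ 14.75°
|L| = 14213 / 329.87 ≈ 43.087
Gain = 20 log₁₀(43.087) ≈ 32.69 dB
∠L = 50.71° − 14.75° = 35.96°

Substitute s = j100:
Numerator: 1000(j100)^2 + 11000(j100) + 10000 = -9990000 + j1100000
Denominator: (j100)^2 + 84(j100) + 320 = -9680 + j8400
|N| = √(9990000² + 1100000²) ≈ 1.005e+07, ∠N ≈ 173.72°
|D| = √(9680² + 8400²) ≈ 12816, ∠D ≈ 139.05°
|L| = 1.005e+07 / 12816 ≈ 784.18
Gain = 20 log₁₀(784.18) ≈ 57.89 dB
∠L = 173.72° − 139.05° = 34.67°

ω = 1: 32.7 dB, 36.0°; ω = 100: 57.9 dB, 34.7°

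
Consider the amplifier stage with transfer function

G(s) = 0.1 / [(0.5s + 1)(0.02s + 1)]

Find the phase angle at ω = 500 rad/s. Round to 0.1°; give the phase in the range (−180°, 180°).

-174.1°

At ω = 500 rad/s:
pole (1 + j500·0.5) = 1 + j250 → |·| ≈ 250, ∠ ≈ 89.77°
pole (1 + j500·0.02) = 1 + j10 → |·| ≈ 10.05, ∠ ≈ 84.29°
∠G = (0°) − (89.77° + 84.29°) = -174.06°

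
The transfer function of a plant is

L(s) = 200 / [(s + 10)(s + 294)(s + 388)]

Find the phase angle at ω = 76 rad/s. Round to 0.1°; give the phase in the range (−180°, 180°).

At s = jω = j76:
pole (s+10): 10 + j76 → |·| = √(10²+76²) = √5876 ≈ 76.655, ∠ = arctan(76/10) ≈ 82.50°
pole (s+294): 294 + j76 → |·| = √(294²+76²) = √92212 ≈ 303.66, ∠ = arctan(76/294) ≈ 14.49°
pole (s+388): 388 + j76 → |·| = √(388²+76²) = √156320 ≈ 395.37, ∠ = arctan(76/388) ≈ 11.08°
∠L = 0.00° − 108.07° = -108.07°

-108.1°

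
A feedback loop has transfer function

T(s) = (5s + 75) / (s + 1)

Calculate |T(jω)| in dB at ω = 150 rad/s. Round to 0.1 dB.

Substitute s = j150:
Numerator: 5(j150) + 75 = 75 + j750
Denominator: (j150) + 1 = 1 + j150
|N| = √(75² + 750²) ≈ 753.74, ∠N ≈ 84.29°
|D| = √(1² + 150²) ≈ 150, ∠D ≈ 89.62°
|T| = 753.74 / 150 ≈ 5.0249
Gain = 20 log₁₀(5.0249) ≈ 14.02 dB

14.0 dB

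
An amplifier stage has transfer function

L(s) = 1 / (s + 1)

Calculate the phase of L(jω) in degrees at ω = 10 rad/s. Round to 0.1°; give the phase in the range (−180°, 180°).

-84.3°

Substitute s = j10:
Numerator: 1 = 1 + j0
Denominator: (j10) + 1 = 1 + j10
|N| = √(1² + 0²) ≈ 1, ∠N ≈ 0.00°
|D| = √(1² + 10²) ≈ 10.05, ∠D ≈ 84.29°
∠L = 0.00° − 84.29° = -84.29°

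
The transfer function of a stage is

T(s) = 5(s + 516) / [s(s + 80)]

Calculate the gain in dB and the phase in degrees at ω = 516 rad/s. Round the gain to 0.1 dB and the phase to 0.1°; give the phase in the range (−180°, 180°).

At s = jω = j516:
zero (s+516): 516 + j516 → |·| = √(516²+516²) = √532512 ≈ 729.73, ∠ = arctan(516/516) ≈ 45.00°
pole (s+80): 80 + j516 → |·| = √(80²+516²) = √272656 ≈ 522.16, ∠ = arctan(516/80) ≈ 81.19°
pole at origin: |s| = 516, ∠ = 90.00° (in denominator)
|T| = 5 · 729.73 / 2.6943e+05 ≈ 0.013542
Gain = 20 log₁₀(0.013542) ≈ -37.37 dB
∠T = 45.00° − 171.19° = -126.19°

-37.4 dB, -126.2°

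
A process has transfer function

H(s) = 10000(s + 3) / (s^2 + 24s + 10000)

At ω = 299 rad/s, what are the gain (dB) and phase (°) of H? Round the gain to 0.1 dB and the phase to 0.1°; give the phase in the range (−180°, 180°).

At s = jω = j299:
zero (s+3): 3 + j299 → |·| = √(3²+299²) = √89410 ≈ 299.02, ∠ = arctan(299/3) ≈ 89.43°
quadratic: (j299)² + 24·j299 + 10000 = -79401 + j7176 → |·| ≈ 79725, ∠ ≈ 174.84°
|H| = 10000 · 299.02 / 79725 ≈ 37.506
Gain = 20 log₁₀(37.506) ≈ 31.48 dB
∠H = 89.43° − 174.84° = -85.41°

31.5 dB, -85.4°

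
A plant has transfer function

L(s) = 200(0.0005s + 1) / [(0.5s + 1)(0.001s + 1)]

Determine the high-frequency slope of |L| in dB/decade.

-20 dB/decade

Each pole contributes −20 dB/decade at high frequency; each zero contributes +20 dB/decade.
Net: 1 zero(s) − 2 pole(s) → -20 dB/decade.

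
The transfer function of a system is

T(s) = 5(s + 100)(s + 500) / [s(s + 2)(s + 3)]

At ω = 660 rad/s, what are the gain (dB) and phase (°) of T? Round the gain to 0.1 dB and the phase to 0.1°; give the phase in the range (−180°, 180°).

-40.3 dB, -135.3°

At s = jω = j660:
zero (s+100): 100 + j660 → |·| = √(100²+660²) = √445600 ≈ 667.53, ∠ = arctan(660/100) ≈ 81.38°
zero (s+500): 500 + j660 → |·| = √(500²+660²) = √685600 ≈ 828.01, ∠ = arctan(660/500) ≈ 52.85°
pole (s+2): 2 + j660 → |·| = √(2²+660²) = √435604 ≈ 660, ∠ = arctan(660/2) ≈ 89.83°
pole (s+3): 3 + j660 → |·| = √(3²+660²) = √435609 ≈ 660.01, ∠ = arctan(660/3) ≈ 89.74°
pole at origin: |s| = 660, ∠ = 90.00° (in denominator)
|T| = 5 · 5.5272e+05 / 2.875e+08 ≈ 0.0096125
Gain = 20 log₁₀(0.0096125) ≈ -40.34 dB
∠T = 134.23° − 269.57° = -135.34°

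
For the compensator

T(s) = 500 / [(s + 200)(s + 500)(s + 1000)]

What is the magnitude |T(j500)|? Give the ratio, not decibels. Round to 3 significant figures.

At s = jω = j500:
pole (s+200): 200 + j500 → |·| = √(200²+500²) = √290000 ≈ 538.52, ∠ = arctan(500/200) ≈ 68.20°
pole (s+500): 500 + j500 → |·| = √(500²+500²) = √500000 ≈ 707.11, ∠ = arctan(500/500) ≈ 45.00°
pole (s+1000): 1000 + j500 → |·| = √(1000²+500²) = √1250000 ≈ 1118, ∠ = arctan(500/1000) ≈ 26.57°
|T| = 500 / 4.2573e+08 ≈ 1.1745e-06

1.17e-06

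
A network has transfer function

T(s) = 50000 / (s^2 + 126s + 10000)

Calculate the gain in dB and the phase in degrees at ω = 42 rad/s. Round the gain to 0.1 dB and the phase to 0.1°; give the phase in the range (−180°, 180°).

At s = jω = j42:
quadratic: (j42)² + 126·j42 + 10000 = 8236 + j5292 → |·| ≈ 9789.6, ∠ ≈ 32.72°
|T| = 50000 / 9789.6 ≈ 5.1075
Gain = 20 log₁₀(5.1075) ≈ 14.16 dB
∠T = 0.00° − 32.72° = -32.72°

14.2 dB, -32.7°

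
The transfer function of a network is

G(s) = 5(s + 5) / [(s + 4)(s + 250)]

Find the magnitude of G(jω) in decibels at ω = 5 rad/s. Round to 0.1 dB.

At s = jω = j5:
zero (s+5): 5 + j5 → |·| = √(5²+5²) = √50 ≈ 7.0711, ∠ = arctan(5/5) ≈ 45.00°
pole (s+4): 4 + j5 → |·| = √(4²+5²) = √41 ≈ 6.4031, ∠ = arctan(5/4) ≈ 51.34°
pole (s+250): 250 + j5 → |·| = √(250²+5²) = √62525 ≈ 250.05, ∠ = arctan(5/250) ≈ 1.15°
|G| = 5 · 7.0711 / 1601.1 ≈ 0.022082
Gain = 20 log₁₀(0.022082) ≈ -33.12 dB

-33.1 dB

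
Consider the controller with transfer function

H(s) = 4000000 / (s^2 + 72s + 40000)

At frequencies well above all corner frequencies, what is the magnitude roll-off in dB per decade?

-40 dB/decade

Each pole contributes −20 dB/decade at high frequency; each zero contributes +20 dB/decade.
Net: 0 zero(s) − 2 pole(s) → -40 dB/decade.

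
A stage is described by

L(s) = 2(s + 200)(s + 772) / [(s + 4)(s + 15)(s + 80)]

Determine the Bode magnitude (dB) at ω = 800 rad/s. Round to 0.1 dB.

-49.0 dB

At s = jω = j800:
zero (s+200): 200 + j800 → |·| = √(200²+800²) = √680000 ≈ 824.62, ∠ = arctan(800/200) ≈ 75.96°
zero (s+772): 772 + j800 → |·| = √(772²+800²) = √1235984 ≈ 1111.7, ∠ = arctan(800/772) ≈ 46.02°
pole (s+4): 4 + j800 → |·| = √(4²+800²) = √640016 ≈ 800.01, ∠ = arctan(800/4) ≈ 89.71°
pole (s+15): 15 + j800 → |·| = √(15²+800²) = √640225 ≈ 800.14, ∠ = arctan(800/15) ≈ 88.93°
pole (s+80): 80 + j800 → |·| = √(80²+800²) = √646400 ≈ 803.99, ∠ = arctan(800/80) ≈ 84.29°
|L| = 2 · 9.1673e+05 / 5.1465e+08 ≈ 0.0035625
Gain = 20 log₁₀(0.0035625) ≈ -48.96 dB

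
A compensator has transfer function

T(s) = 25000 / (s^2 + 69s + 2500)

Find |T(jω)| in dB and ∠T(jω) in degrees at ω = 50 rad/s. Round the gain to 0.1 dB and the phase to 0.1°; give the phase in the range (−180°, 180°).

At s = jω = j50:
quadratic: (j50)² + 69·j50 + 2500 = 0 + j3450 → |·| ≈ 3450, ∠ ≈ 90.00°
|T| = 25000 / 3450 ≈ 7.2464
Gain = 20 log₁₀(7.2464) ≈ 17.20 dB
∠T = 0.00° − 90.00° = -90.00°

17.2 dB, -90.0°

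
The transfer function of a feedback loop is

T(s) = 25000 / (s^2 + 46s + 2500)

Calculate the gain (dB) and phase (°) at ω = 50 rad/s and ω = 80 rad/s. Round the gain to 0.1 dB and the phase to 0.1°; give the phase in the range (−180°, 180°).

ω = 50: 20.7 dB, -90.0°; ω = 80: 13.4 dB, -136.7°

At s = jω = j50:
quadratic: (j50)² + 46·j50 + 2500 = 0 + j2300 → |·| ≈ 2300, ∠ ≈ 90.00°
|T| = 25000 / 2300 ≈ 10.87
Gain = 20 log₁₀(10.87) ≈ 20.72 dB
∠T = 0.00° − 90.00° = -90.00°

At s = jω = j80:
quadratic: (j80)² + 46·j80 + 2500 = -3900 + j3680 → |·| ≈ 5362.1, ∠ ≈ 136.66°
|T| = 25000 / 5362.1 ≈ 4.6624
Gain = 20 log₁₀(4.6624) ≈ 13.37 dB
∠T = 0.00° − 136.66° = -136.66°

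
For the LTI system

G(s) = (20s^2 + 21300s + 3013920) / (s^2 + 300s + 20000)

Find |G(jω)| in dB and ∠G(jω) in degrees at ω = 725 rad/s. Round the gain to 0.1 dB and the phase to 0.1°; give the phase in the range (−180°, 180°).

29.9 dB, -40.8°

Substitute s = j725:
Numerator: 20(j725)^2 + 21300(j725) + 3013920 = -7498580 + j15442500
Denominator: (j725)^2 + 300(j725) + 20000 = -505625 + j217500
|N| = √(7498580² + 15442500²) ≈ 1.7167e+07, ∠N ≈ 115.90°
|D| = √(505625² + 217500²) ≈ 5.5042e+05, ∠D ≈ 156.72°
|G| = 1.7167e+07 / 5.5042e+05 ≈ 31.189
Gain = 20 log₁₀(31.189) ≈ 29.88 dB
∠G = 115.90° − 156.72° = -40.82°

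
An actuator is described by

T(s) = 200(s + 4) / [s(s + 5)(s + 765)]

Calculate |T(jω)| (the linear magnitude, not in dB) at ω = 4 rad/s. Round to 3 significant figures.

0.0577

At s = jω = j4:
zero (s+4): 4 + j4 → |·| = √(4²+4²) = √32 ≈ 5.6569, ∠ = arctan(4/4) ≈ 45.00°
pole (s+5): 5 + j4 → |·| = √(5²+4²) = √41 ≈ 6.4031, ∠ = arctan(4/5) ≈ 38.66°
pole (s+765): 765 + j4 → |·| = √(765²+4²) = √585241 ≈ 765.01, ∠ = arctan(4/765) ≈ 0.30°
pole at origin: |s| = 4, ∠ = 90.00° (in denominator)
|T| = 200 · 5.6569 / 19594 ≈ 0.057741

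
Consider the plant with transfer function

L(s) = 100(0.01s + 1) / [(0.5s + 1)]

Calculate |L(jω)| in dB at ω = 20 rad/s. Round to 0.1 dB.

20.1 dB

At ω = 20 rad/s:
zero (1 + j20·0.01) = 1 + j0.2 → |·| ≈ 1.0198, ∠ ≈ 11.31°
pole (1 + j20·0.5) = 1 + j10 → |·| ≈ 10.05, ∠ ≈ 84.29°
|L| = 100 · 1.0198 / (10.05) ≈ 10.147
Gain = 20 log₁₀(10.147) ≈ 20.13 dB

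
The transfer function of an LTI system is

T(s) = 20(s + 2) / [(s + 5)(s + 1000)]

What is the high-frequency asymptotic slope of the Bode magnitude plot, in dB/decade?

-20 dB/decade

Each pole contributes −20 dB/decade at high frequency; each zero contributes +20 dB/decade.
Net: 1 zero(s) − 2 pole(s) → -20 dB/decade.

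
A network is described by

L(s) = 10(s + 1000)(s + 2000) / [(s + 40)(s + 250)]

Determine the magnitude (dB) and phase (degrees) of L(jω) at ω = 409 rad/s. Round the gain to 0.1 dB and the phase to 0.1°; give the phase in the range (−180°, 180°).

41.0 dB, -109.2°

At s = jω = j409:
zero (s+1000): 1000 + j409 → |·| = √(1000²+409²) = √1167281 ≈ 1080.4, ∠ = arctan(409/1000) ≈ 22.24°
zero (s+2000): 2000 + j409 → |·| = √(2000²+409²) = √4167281 ≈ 2041.4, ∠ = arctan(409/2000) ≈ 11.56°
pole (s+40): 40 + j409 → |·| = √(40²+409²) = √168881 ≈ 410.95, ∠ = arctan(409/40) ≈ 84.41°
pole (s+250): 250 + j409 → |·| = √(250²+409²) = √229781 ≈ 479.35, ∠ = arctan(409/250) ≈ 58.56°
|L| = 10 · 2.2055e+06 / 1.9699e+05 ≈ 111.96
Gain = 20 log₁₀(111.96) ≈ 40.98 dB
∠L = 33.80° − 142.97° = -109.17°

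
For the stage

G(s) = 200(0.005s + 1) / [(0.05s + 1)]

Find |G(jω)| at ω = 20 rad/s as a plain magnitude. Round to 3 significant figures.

142

At ω = 20 rad/s:
zero (1 + j20·0.005) = 1 + j0.1 → |·| ≈ 1.005, ∠ ≈ 5.71°
pole (1 + j20·0.05) = 1 + j1 → |·| ≈ 1.4142, ∠ ≈ 45.00°
|G| = 200 · 1.005 / (1.4142) ≈ 142.13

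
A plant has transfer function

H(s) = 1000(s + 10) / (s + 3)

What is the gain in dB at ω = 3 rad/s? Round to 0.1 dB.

67.8 dB

At s = jω = j3:
zero (s+10): 10 + j3 → |·| = √(10²+3²) = √109 ≈ 10.44, ∠ = arctan(3/10) ≈ 16.70°
pole (s+3): 3 + j3 → |·| = √(3²+3²) = √18 ≈ 4.2426, ∠ = arctan(3/3) ≈ 45.00°
|H| = 1000 · 10.44 / 4.2426 ≈ 2460.8
Gain = 20 log₁₀(2460.8) ≈ 67.82 dB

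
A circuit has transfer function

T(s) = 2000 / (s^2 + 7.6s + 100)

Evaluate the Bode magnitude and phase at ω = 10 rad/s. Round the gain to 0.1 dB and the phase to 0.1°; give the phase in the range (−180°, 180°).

28.4 dB, -90.0°

At s = jω = j10:
quadratic: (j10)² + 7.6·j10 + 100 = 0 + j76 → |·| ≈ 76, ∠ ≈ 90.00°
|T| = 2000 / 76 ≈ 26.316
Gain = 20 log₁₀(26.316) ≈ 28.40 dB
∠T = 0.00° − 90.00° = -90.00°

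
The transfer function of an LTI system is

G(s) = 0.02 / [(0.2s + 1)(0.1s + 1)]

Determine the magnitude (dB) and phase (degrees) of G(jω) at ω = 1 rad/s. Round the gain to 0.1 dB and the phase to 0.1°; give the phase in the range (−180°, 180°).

-34.2 dB, -17.0°

At ω = 1 rad/s:
pole (1 + j1·0.2) = 1 + j0.2 → |·| ≈ 1.0198, ∠ ≈ 11.31°
pole (1 + j1·0.1) = 1 + j0.1 → |·| ≈ 1.005, ∠ ≈ 5.71°
|G| = 0.02 · 1 / (1.0198 · 1.005) ≈ 0.019514
Gain = 20 log₁₀(0.019514) ≈ -34.19 dB
∠G = (0°) − (11.31° + 5.71°) = -17.02°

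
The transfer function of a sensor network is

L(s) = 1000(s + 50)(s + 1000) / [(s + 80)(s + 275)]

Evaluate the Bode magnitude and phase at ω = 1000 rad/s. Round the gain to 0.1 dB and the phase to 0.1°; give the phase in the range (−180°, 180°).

62.7 dB, -27.9°

At s = jω = j1000:
zero (s+50): 50 + j1000 → |·| = √(50²+1000²) = √1002500 ≈ 1001.2, ∠ = arctan(1000/50) ≈ 87.14°
zero (s+1000): 1000 + j1000 → |·| = √(1000²+1000²) = √2000000 ≈ 1414.2, ∠ = arctan(1000/1000) ≈ 45.00°
pole (s+80): 80 + j1000 → |·| = √(80²+1000²) = √1006400 ≈ 1003.2, ∠ = arctan(1000/80) ≈ 85.43°
pole (s+275): 275 + j1000 → |·| = √(275²+1000²) = √1075625 ≈ 1037.1, ∠ = arctan(1000/275) ≈ 74.62°
|L| = 1000 · 1.4159e+06 / 1.0404e+06 ≈ 1360.9
Gain = 20 log₁₀(1360.9) ≈ 62.68 dB
∠L = 132.14° − 160.05° = -27.91°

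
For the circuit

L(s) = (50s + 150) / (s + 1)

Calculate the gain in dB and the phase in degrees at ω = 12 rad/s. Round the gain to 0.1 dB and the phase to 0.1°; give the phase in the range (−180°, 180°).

34.2 dB, -9.3°

Substitute s = j12:
Numerator: 50(j12) + 150 = 150 + j600
Denominator: (j12) + 1 = 1 + j12
|N| = √(150² + 600²) ≈ 618.47, ∠N ≈ 75.96°
|D| = √(1² + 12²) ≈ 12.042, ∠D ≈ 85.24°
|L| = 618.47 / 12.042 ≈ 51.359
Gain = 20 log₁₀(51.359) ≈ 34.21 dB
∠L = 75.96° − 85.24° = -9.28°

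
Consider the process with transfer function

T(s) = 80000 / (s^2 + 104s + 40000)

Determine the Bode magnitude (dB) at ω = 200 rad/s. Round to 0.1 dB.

At s = jω = j200:
quadratic: (j200)² + 104·j200 + 40000 = 0 + j20800 → |·| ≈ 20800, ∠ ≈ 90.00°
|T| = 80000 / 20800 ≈ 3.8462
Gain = 20 log₁₀(3.8462) ≈ 11.70 dB

11.7 dB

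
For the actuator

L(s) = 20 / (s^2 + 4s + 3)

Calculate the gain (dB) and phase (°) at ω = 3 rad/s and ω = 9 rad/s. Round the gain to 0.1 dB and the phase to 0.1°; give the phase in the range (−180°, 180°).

Substitute s = j3:
Numerator: 20 = 20 + j0
Denominator: (j3)^2 + 4(j3) + 3 = -6 + j12
|N| = √(20² + 0²) ≈ 20, ∠N ≈ 0.00°
|D| = √(6² + 12²) ≈ 13.416, ∠D ≈ 116.57°
|L| = 20 / 13.416 ≈ 1.4908
Gain = 20 log₁₀(1.4908) ≈ 3.47 dB
∠L = 0.00° − 116.57° = -116.57°

Substitute s = j9:
Numerator: 20 = 20 + j0
Denominator: (j9)^2 + 4(j9) + 3 = -78 + j36
|N| = √(20² + 0²) ≈ 20, ∠N ≈ 0.00°
|D| = √(78² + 36²) ≈ 85.907, ∠D ≈ 155.22°
|L| = 20 / 85.907 ≈ 0.23281
Gain = 20 log₁₀(0.23281) ≈ -12.66 dB
∠L = 0.00° − 155.22° = -155.22°

ω = 3: 3.5 dB, -116.6°; ω = 9: -12.7 dB, -155.2°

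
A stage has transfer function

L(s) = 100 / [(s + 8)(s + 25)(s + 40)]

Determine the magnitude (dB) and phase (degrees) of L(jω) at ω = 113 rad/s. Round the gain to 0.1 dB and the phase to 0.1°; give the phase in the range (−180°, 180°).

At s = jω = j113:
pole (s+8): 8 + j113 → |·| = √(8²+113²) = √12833 ≈ 113.28, ∠ = arctan(113/8) ≈ 85.95°
pole (s+25): 25 + j113 → |·| = √(25²+113²) = √13394 ≈ 115.73, ∠ = arctan(113/25) ≈ 77.52°
pole (s+40): 40 + j113 → |·| = √(40²+113²) = √14369 ≈ 119.87, ∠ = arctan(113/40) ≈ 70.51°
|L| = 100 / 1.5715e+06 ≈ 6.3633e-05
Gain = 20 log₁₀(6.3633e-05) ≈ -83.93 dB
∠L = 0.00° − 233.98° = -233.98° ≡ 126.02° (principal value)

-83.9 dB, 126.0°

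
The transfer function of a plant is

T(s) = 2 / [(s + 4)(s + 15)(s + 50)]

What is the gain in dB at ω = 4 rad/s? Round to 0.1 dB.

At s = jω = j4:
pole (s+4): 4 + j4 → |·| = √(4²+4²) = √32 ≈ 5.6569, ∠ = arctan(4/4) ≈ 45.00°
pole (s+15): 15 + j4 → |·| = √(15²+4²) = √241 ≈ 15.524, ∠ = arctan(4/15) ≈ 14.93°
pole (s+50): 50 + j4 → |·| = √(50²+4²) = √2516 ≈ 50.16, ∠ = arctan(4/50) ≈ 4.57°
|T| = 2 / 4404.9 ≈ 0.00045404
Gain = 20 log₁₀(0.00045404) ≈ -66.86 dB

-66.9 dB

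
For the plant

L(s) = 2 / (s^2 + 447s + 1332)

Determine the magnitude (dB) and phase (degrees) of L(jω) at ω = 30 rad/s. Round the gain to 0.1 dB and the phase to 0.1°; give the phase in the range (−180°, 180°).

Substitute s = j30:
Numerator: 2 = 2 + j0
Denominator: (j30)^2 + 447(j30) + 1332 = 432 + j13410
|N| = √(2² + 0²) ≈ 2, ∠N ≈ 0.00°
|D| = √(432² + 13410²) ≈ 13417, ∠D ≈ 88.15°
|L| = 2 / 13417 ≈ 0.00014906
Gain = 20 log₁₀(0.00014906) ≈ -76.53 dB
∠L = 0.00° − 88.15° = -88.15°

-76.5 dB, -88.2°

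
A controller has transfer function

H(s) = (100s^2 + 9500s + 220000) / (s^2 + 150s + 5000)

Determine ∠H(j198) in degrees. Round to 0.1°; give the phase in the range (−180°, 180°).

14.0°

Substitute s = j198:
Numerator: 100(j198)^2 + 9500(j198) + 220000 = -3700400 + j1881000
Denominator: (j198)^2 + 150(j198) + 5000 = -34204 + j29700
|N| = √(3700400² + 1881000²) ≈ 4.151e+06, ∠N ≈ 153.05°
|D| = √(34204² + 29700²) ≈ 45299, ∠D ≈ 139.03°
∠H = 153.05° − 139.03° = 14.02°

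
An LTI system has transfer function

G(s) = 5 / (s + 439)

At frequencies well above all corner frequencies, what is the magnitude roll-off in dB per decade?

Each pole contributes −20 dB/decade at high frequency; each zero contributes +20 dB/decade.
Net: 0 zero(s) − 1 pole(s) → -20 dB/decade.

-20 dB/decade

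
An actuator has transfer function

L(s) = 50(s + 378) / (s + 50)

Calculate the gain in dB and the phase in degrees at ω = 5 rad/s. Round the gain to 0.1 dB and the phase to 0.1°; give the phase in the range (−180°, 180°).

At s = jω = j5:
zero (s+378): 378 + j5 → |·| = √(378²+5²) = √142909 ≈ 378.03, ∠ = arctan(5/378) ≈ 0.76°
pole (s+50): 50 + j5 → |·| = √(50²+5²) = √2525 ≈ 50.249, ∠ = arctan(5/50) ≈ 5.71°
|L| = 50 · 378.03 / 50.249 ≈ 376.16
Gain = 20 log₁₀(376.16) ≈ 51.51 dB
∠L = 0.76° − 5.71° = -4.95°

51.5 dB, -5.0°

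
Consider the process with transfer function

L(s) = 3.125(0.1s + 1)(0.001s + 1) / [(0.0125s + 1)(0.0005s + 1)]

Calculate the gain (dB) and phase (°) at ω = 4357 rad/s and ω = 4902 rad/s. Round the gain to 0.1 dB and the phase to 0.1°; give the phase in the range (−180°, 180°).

At ω = 4357 rad/s:
zero (1 + j4357·0.1) = 1 + j435.7 → |·| ≈ 435.7, ∠ ≈ 89.87°
zero (1 + j4357·0.001) = 1 + j4.357 → |·| ≈ 4.4703, ∠ ≈ 77.07°
pole (1 + j4357·0.0125) = 1 + j54.4625 → |·| ≈ 54.472, ∠ ≈ 88.95°
pole (1 + j4357·0.0005) = 1 + j2.1785 → |·| ≈ 2.3971, ∠ ≈ 65.34°
|L| = 3.125 · 435.7 · 4.4703 / (54.472 · 2.3971) ≈ 46.614
Gain = 20 log₁₀(46.614) ≈ 33.37 dB
∠L = (89.87° + 77.07°) − (88.95° + 65.34°) = 12.65°

At ω = 4902 rad/s:
zero (1 + j4902·0.1) = 1 + j490.2 → |·| ≈ 490.2, ∠ ≈ 89.88°
zero (1 + j4902·0.001) = 1 + j4.902 → |·| ≈ 5.003, ∠ ≈ 78.47°
pole (1 + j4902·0.0125) = 1 + j61.275 → |·| ≈ 61.283, ∠ ≈ 89.07°
pole (1 + j4902·0.0005) = 1 + j2.451 → |·| ≈ 2.6471, ∠ ≈ 67.80°
|L| = 3.125 · 490.2 · 5.003 / (61.283 · 2.6471) ≈ 47.244
Gain = 20 log₁₀(47.244) ≈ 33.49 dB
∠L = (89.88° + 78.47°) − (89.07° + 67.80°) = 11.48°

ω = 4357: 33.4 dB, 12.7°; ω = 4902: 33.5 dB, 11.5°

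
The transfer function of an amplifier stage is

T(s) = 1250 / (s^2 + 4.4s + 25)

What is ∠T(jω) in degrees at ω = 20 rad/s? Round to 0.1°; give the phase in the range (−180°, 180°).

At s = jω = j20:
quadratic: (j20)² + 4.4·j20 + 25 = -375 + j88 → |·| ≈ 385.19, ∠ ≈ 166.79°
∠T = 0.00° − 166.79° = -166.79°

-166.8°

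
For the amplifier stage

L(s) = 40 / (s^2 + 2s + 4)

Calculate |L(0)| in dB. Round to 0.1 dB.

20.0 dB

L(0) = 40 / 4 = 10
20 log₁₀(10) ≈ 20.00 dB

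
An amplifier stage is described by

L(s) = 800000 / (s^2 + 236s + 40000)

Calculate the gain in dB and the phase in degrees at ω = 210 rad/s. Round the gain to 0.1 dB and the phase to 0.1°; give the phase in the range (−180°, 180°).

At s = jω = j210:
quadratic: (j210)² + 236·j210 + 40000 = -4100 + j49560 → |·| ≈ 49729, ∠ ≈ 94.73°
|L| = 800000 / 49729 ≈ 16.087
Gain = 20 log₁₀(16.087) ≈ 24.13 dB
∠L = 0.00° − 94.73° = -94.73°

24.1 dB, -94.7°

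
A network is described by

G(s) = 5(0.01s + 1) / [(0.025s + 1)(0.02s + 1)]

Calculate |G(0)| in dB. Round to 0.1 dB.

G(0) = 5 · 1 / 1 = 5
20 log₁₀(5) ≈ 13.98 dB

14.0 dB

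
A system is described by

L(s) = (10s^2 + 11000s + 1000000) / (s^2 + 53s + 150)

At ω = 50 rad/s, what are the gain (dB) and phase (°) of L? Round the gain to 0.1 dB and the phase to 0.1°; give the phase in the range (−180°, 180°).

50.0 dB, -102.1°

Substitute s = j50:
Numerator: 10(j50)^2 + 11000(j50) + 1000000 = 975000 + j550000
Denominator: (j50)^2 + 53(j50) + 150 = -2350 + j2650
|N| = √(975000² + 550000²) ≈ 1.1194e+06, ∠N ≈ 29.43°
|D| = √(2350² + 2650²) ≈ 3541.9, ∠D ≈ 131.57°
|L| = 1.1194e+06 / 3541.9 ≈ 316.05
Gain = 20 log₁₀(316.05) ≈ 50.00 dB
∠L = 29.43° − 131.57° = -102.14°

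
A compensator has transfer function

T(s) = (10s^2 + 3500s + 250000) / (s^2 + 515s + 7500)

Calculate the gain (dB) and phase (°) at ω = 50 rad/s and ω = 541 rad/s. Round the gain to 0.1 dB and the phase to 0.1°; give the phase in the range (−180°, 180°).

ω = 50: 20.7 dB, -41.1°; ω = 541: 18.3 dB, 9.1°

Substitute s = j50:
Numerator: 10(j50)^2 + 3500(j50) + 250000 = 225000 + j175000
Denominator: (j50)^2 + 515(j50) + 7500 = 5000 + j25750
|N| = √(225000² + 175000²) ≈ 2.8504e+05, ∠N ≈ 37.87°
|D| = √(5000² + 25750²) ≈ 26231, ∠D ≈ 79.01°
|T| = 2.8504e+05 / 26231 ≈ 10.867
Gain = 20 log₁₀(10.867) ≈ 20.72 dB
∠T = 37.87° − 79.01° = -41.14°

Substitute s = j541:
Numerator: 10(j541)^2 + 3500(j541) + 250000 = -2676810 + j1893500
Denominator: (j541)^2 + 515(j541) + 7500 = -285181 + j278615
|N| = √(2676810² + 1893500²) ≈ 3.2788e+06, ∠N ≈ 144.73°
|D| = √(285181² + 278615²) ≈ 3.9869e+05, ∠D ≈ 135.67°
|T| = 3.2788e+06 / 3.9869e+05 ≈ 8.2239
Gain = 20 log₁₀(8.2239) ≈ 18.30 dB
∠T = 144.73° − 135.67° = 9.06°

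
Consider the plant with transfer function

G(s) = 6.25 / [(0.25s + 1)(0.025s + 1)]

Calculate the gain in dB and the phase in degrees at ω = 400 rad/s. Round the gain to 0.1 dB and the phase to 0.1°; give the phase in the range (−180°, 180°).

-44.1 dB, -173.7°

At ω = 400 rad/s:
pole (1 + j400·0.25) = 1 + j100 → |·| ≈ 100, ∠ ≈ 89.43°
pole (1 + j400·0.025) = 1 + j10 → |·| ≈ 10.05, ∠ ≈ 84.29°
|G| = 6.25 · 1 / (100 · 10.05) ≈ 0.0062189
Gain = 20 log₁₀(0.0062189) ≈ -44.13 dB
∠G = (0°) − (89.43° + 84.29°) = -173.72°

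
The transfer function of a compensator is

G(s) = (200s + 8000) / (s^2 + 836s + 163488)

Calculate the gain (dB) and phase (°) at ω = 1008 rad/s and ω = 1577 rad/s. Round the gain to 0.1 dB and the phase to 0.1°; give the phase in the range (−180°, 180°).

Substitute s = j1008:
Numerator: 200(j1008) + 8000 = 8000 + j201600
Denominator: (j1008)^2 + 836(j1008) + 163488 = -852576 + j842688
|N| = √(8000² + 201600²) ≈ 2.0176e+05, ∠N ≈ 87.73°
|D| = √(852576² + 842688²) ≈ 1.1988e+06, ∠D ≈ 135.33°
|G| = 2.0176e+05 / 1.1988e+06 ≈ 0.1683
Gain = 20 log₁₀(0.1683) ≈ -15.48 dB
∠G = 87.73° − 135.33° = -47.60°

Substitute s = j1577:
Numerator: 200(j1577) + 8000 = 8000 + j315400
Denominator: (j1577)^2 + 836(j1577) + 163488 = -2323441 + j1318372
|N| = √(8000² + 315400²) ≈ 3.155e+05, ∠N ≈ 88.55°
|D| = √(2323441² + 1318372²) ≈ 2.6714e+06, ∠D ≈ 150.43°
|G| = 3.155e+05 / 2.6714e+06 ≈ 0.1181
Gain = 20 log₁₀(0.1181) ≈ -18.56 dB
∠G = 88.55° − 150.43° = -61.88°

ω = 1008: -15.5 dB, -47.6°; ω = 1577: -18.6 dB, -61.9°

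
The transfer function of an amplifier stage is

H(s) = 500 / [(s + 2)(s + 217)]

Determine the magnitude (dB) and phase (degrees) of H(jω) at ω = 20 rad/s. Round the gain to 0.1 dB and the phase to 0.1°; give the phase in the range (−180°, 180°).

At s = jω = j20:
pole (s+2): 2 + j20 → |·| = √(2²+20²) = √404 ≈ 20.1, ∠ = arctan(20/2) ≈ 84.29°
pole (s+217): 217 + j20 → |·| = √(217²+20²) = √47489 ≈ 217.92, ∠ = arctan(20/217) ≈ 5.27°
|H| = 500 / 4380.2 ≈ 0.11415
Gain = 20 log₁₀(0.11415) ≈ -18.85 dB
∠H = 0.00° − 89.56° = -89.56°

-18.9 dB, -89.6°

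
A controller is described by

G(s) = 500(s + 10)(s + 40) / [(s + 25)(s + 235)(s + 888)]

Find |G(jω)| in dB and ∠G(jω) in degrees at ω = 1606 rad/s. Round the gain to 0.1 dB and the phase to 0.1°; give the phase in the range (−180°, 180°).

At s = jω = j1606:
zero (s+10): 10 + j1606 → |·| = √(10²+1606²) = √2579336 ≈ 1606, ∠ = arctan(1606/10) ≈ 89.64°
zero (s+40): 40 + j1606 → |·| = √(40²+1606²) = √2580836 ≈ 1606.5, ∠ = arctan(1606/40) ≈ 88.57°
pole (s+25): 25 + j1606 → |·| = √(25²+1606²) = √2579861 ≈ 1606.2, ∠ = arctan(1606/25) ≈ 89.11°
pole (s+235): 235 + j1606 → |·| = √(235²+1606²) = √2634461 ≈ 1623.1, ∠ = arctan(1606/235) ≈ 81.68°
pole (s+888): 888 + j1606 → |·| = √(888²+1606²) = √3367780 ≈ 1835.2, ∠ = arctan(1606/888) ≈ 61.06°
|G| = 500 · 2.58e+06 / 4.7844e+09 ≈ 0.26963
Gain = 20 log₁₀(0.26963) ≈ -11.38 dB
∠G = 178.21° − 231.85° = -53.64°

-11.4 dB, -53.6°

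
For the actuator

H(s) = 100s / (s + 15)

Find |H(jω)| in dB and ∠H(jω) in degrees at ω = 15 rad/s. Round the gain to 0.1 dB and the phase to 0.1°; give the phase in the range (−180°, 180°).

At s = jω = j15:
zero at origin: s = j15 → |·| = 15, ∠ = 90.00°
pole (s+15): 15 + j15 → |·| = √(15²+15²) = √450 ≈ 21.213, ∠ = arctan(15/15) ≈ 45.00°
|H| = 100 · 15 / 21.213 ≈ 70.711
Gain = 20 log₁₀(70.711) ≈ 36.99 dB
∠H = 90.00° − 45.00° = 45.00°

37.0 dB, 45.0°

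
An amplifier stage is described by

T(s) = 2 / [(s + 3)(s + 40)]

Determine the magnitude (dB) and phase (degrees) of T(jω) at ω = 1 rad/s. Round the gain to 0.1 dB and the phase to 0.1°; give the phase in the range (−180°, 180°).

-36.0 dB, -19.9°

At s = jω = j1:
pole (s+3): 3 + j1 → |·| = √(3²+1²) = √10 ≈ 3.1623, ∠ = arctan(1/3) ≈ 18.43°
pole (s+40): 40 + j1 → |·| = √(40²+1²) = √1601 ≈ 40.012, ∠ = arctan(1/40) ≈ 1.43°
|T| = 2 / 126.53 ≈ 0.015807
Gain = 20 log₁₀(0.015807) ≈ -36.02 dB
∠T = 0.00° − 19.86° = -19.86°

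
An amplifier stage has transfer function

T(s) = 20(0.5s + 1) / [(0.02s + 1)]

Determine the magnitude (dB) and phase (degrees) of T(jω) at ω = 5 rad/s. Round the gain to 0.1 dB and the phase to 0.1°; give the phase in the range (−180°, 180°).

34.6 dB, 62.5°

At ω = 5 rad/s:
zero (1 + j5·0.5) = 1 + j2.5 → |·| ≈ 2.6926, ∠ ≈ 68.20°
pole (1 + j5·0.02) = 1 + j0.1 → |·| ≈ 1.005, ∠ ≈ 5.71°
|T| = 20 · 2.6926 / (1.005) ≈ 53.584
Gain = 20 log₁₀(53.584) ≈ 34.58 dB
∠T = (68.20°) − (5.71°) = 62.49°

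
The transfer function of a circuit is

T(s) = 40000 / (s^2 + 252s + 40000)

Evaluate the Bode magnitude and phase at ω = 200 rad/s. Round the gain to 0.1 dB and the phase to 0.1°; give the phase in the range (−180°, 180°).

At s = jω = j200:
quadratic: (j200)² + 252·j200 + 40000 = 0 + j50400 → |·| ≈ 50400, ∠ ≈ 90.00°
|T| = 40000 / 50400 ≈ 0.79365
Gain = 20 log₁₀(0.79365) ≈ -2.01 dB
∠T = 0.00° − 90.00° = -90.00°

-2.0 dB, -90.0°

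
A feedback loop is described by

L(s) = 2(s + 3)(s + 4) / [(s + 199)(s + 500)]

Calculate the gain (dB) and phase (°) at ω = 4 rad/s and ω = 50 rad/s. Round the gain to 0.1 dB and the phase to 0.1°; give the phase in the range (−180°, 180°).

ω = 4: -64.9 dB, 96.5°; ω = 50: -26.2 dB, 152.2°

At s = jω = j4:
zero (s+3): 3 + j4 → |·| = √(3²+4²) = √25 ≈ 5, ∠ = arctan(4/3) ≈ 53.13°
zero (s+4): 4 + j4 → |·| = √(4²+4²) = √32 ≈ 5.6569, ∠ = arctan(4/4) ≈ 45.00°
pole (s+199): 199 + j4 → |·| = √(199²+4²) = √39617 ≈ 199.04, ∠ = arctan(4/199) ≈ 1.15°
pole (s+500): 500 + j4 → |·| = √(500²+4²) = √250016 ≈ 500.02, ∠ = arctan(4/500) ≈ 0.46°
|L| = 2 · 28.285 / 99524 ≈ 0.00056841
Gain = 20 log₁₀(0.00056841) ≈ -64.91 dB
∠L = 98.13° − 1.61° = 96.52°

At s = jω = j50:
zero (s+3): 3 + j50 → |·| = √(3²+50²) = √2509 ≈ 50.09, ∠ = arctan(50/3) ≈ 86.57°
zero (s+4): 4 + j50 → |·| = √(4²+50²) = √2516 ≈ 50.16, ∠ = arctan(50/4) ≈ 85.43°
pole (s+199): 199 + j50 → |·| = √(199²+50²) = √42101 ≈ 205.19, ∠ = arctan(50/199) ≈ 14.10°
pole (s+500): 500 + j50 → |·| = √(500²+50²) = √252500 ≈ 502.49, ∠ = arctan(50/500) ≈ 5.71°
|L| = 2 · 2512.5 / 1.0311e+05 ≈ 0.048734
Gain = 20 log₁₀(0.048734) ≈ -26.24 dB
∠L = 172.00° − 19.81° = 152.19°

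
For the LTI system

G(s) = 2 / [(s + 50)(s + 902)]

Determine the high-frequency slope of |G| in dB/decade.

-40 dB/decade

Each pole contributes −20 dB/decade at high frequency; each zero contributes +20 dB/decade.
Net: 0 zero(s) − 2 pole(s) → -40 dB/decade.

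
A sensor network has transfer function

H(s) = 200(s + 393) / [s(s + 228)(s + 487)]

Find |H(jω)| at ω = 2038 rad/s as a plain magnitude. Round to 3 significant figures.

At s = jω = j2038:
zero (s+393): 393 + j2038 → |·| = √(393²+2038²) = √4307893 ≈ 2075.5, ∠ = arctan(2038/393) ≈ 79.09°
pole (s+228): 228 + j2038 → |·| = √(228²+2038²) = √4205428 ≈ 2050.7, ∠ = arctan(2038/228) ≈ 83.62°
pole (s+487): 487 + j2038 → |·| = √(487²+2038²) = √4390613 ≈ 2095.4, ∠ = arctan(2038/487) ≈ 76.56°
pole at origin: |s| = 2038, ∠ = 90.00° (in denominator)
|H| = 200 · 2075.5 / 8.7574e+09 ≈ 4.74e-05

4.74e-05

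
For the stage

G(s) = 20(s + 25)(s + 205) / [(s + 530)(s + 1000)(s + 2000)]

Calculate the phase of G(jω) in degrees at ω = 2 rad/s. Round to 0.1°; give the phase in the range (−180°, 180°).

4.7°

At s = jω = j2:
zero (s+25): 25 + j2 → |·| = √(25²+2²) = √629 ≈ 25.08, ∠ = arctan(2/25) ≈ 4.57°
zero (s+205): 205 + j2 → |·| = √(205²+2²) = √42029 ≈ 205.01, ∠ = arctan(2/205) ≈ 0.56°
pole (s+530): 530 + j2 → |·| = √(530²+2²) = √280904 ≈ 530, ∠ = arctan(2/530) ≈ 0.22°
pole (s+1000): 1000 + j2 → |·| = √(1000²+2²) = √1000004 ≈ 1000, ∠ = arctan(2/1000) ≈ 0.11°
pole (s+2000): 2000 + j2 → |·| = √(2000²+2²) = √4000004 ≈ 2000, ∠ = arctan(2/2000) ≈ 0.06°
∠G = 5.13° − 0.39° = 4.74°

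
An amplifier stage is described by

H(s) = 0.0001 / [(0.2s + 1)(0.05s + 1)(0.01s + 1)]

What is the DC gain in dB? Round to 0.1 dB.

H(0) = 0.0001 · 1 / 1 = 0.0001
20 log₁₀(0.0001) ≈ -80.00 dB

-80.0 dB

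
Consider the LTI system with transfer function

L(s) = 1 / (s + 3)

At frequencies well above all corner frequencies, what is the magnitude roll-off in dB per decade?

Each pole contributes −20 dB/decade at high frequency; each zero contributes +20 dB/decade.
Net: 0 zero(s) − 1 pole(s) → -20 dB/decade.

-20 dB/decade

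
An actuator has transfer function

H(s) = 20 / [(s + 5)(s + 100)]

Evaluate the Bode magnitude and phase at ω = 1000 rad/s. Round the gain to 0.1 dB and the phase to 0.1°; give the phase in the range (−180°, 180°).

-94.0 dB, -174.0°

At s = jω = j1000:
pole (s+5): 5 + j1000 → |·| = √(5²+1000²) = √1000025 ≈ 1000, ∠ = arctan(1000/5) ≈ 89.71°
pole (s+100): 100 + j1000 → |·| = √(100²+1000²) = √1010000 ≈ 1005, ∠ = arctan(1000/100) ≈ 84.29°
|H| = 20 / 1.005e+06 ≈ 1.99e-05
Gain = 20 log₁₀(1.99e-05) ≈ -94.02 dB
∠H = 0.00° − 174.00° = -174.00°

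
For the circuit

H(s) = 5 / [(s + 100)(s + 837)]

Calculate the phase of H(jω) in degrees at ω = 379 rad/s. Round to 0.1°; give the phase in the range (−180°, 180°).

-99.6°

At s = jω = j379:
pole (s+100): 100 + j379 → |·| = √(100²+379²) = √153641 ≈ 391.97, ∠ = arctan(379/100) ≈ 75.22°
pole (s+837): 837 + j379 → |·| = √(837²+379²) = √844210 ≈ 918.81, ∠ = arctan(379/837) ≈ 24.36°
∠H = 0.00° − 99.58° = -99.58°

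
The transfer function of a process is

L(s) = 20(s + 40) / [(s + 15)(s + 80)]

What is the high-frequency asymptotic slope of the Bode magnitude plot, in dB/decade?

-20 dB/decade

Each pole contributes −20 dB/decade at high frequency; each zero contributes +20 dB/decade.
Net: 1 zero(s) − 2 pole(s) → -20 dB/decade.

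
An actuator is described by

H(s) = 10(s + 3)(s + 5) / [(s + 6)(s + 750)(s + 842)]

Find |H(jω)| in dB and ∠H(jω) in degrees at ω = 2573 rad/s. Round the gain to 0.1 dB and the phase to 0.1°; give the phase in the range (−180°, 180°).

-49.0 dB, -55.7°

At s = jω = j2573:
zero (s+3): 3 + j2573 → |·| = √(3²+2573²) = √6620338 ≈ 2573, ∠ = arctan(2573/3) ≈ 89.93°
zero (s+5): 5 + j2573 → |·| = √(5²+2573²) = √6620354 ≈ 2573, ∠ = arctan(2573/5) ≈ 89.89°
pole (s+6): 6 + j2573 → |·| = √(6²+2573²) = √6620365 ≈ 2573, ∠ = arctan(2573/6) ≈ 89.87°
pole (s+750): 750 + j2573 → |·| = √(750²+2573²) = √7182829 ≈ 2680.1, ∠ = arctan(2573/750) ≈ 73.75°
pole (s+842): 842 + j2573 → |·| = √(842²+2573²) = √7329293 ≈ 2707.3, ∠ = arctan(2573/842) ≈ 71.88°
|H| = 10 · 6.6203e+06 / 1.8669e+10 ≈ 0.0035461
Gain = 20 log₁₀(0.0035461) ≈ -49.00 dB
∠H = 179.82° − 235.50° = -55.68°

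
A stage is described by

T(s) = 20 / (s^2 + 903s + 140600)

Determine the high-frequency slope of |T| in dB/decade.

-40 dB/decade

Each pole contributes −20 dB/decade at high frequency; each zero contributes +20 dB/decade.
Net: 0 zero(s) − 2 pole(s) → -40 dB/decade.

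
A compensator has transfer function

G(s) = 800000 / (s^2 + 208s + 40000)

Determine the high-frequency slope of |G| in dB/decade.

-40 dB/decade

Each pole contributes −20 dB/decade at high frequency; each zero contributes +20 dB/decade.
Net: 0 zero(s) − 2 pole(s) → -40 dB/decade.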